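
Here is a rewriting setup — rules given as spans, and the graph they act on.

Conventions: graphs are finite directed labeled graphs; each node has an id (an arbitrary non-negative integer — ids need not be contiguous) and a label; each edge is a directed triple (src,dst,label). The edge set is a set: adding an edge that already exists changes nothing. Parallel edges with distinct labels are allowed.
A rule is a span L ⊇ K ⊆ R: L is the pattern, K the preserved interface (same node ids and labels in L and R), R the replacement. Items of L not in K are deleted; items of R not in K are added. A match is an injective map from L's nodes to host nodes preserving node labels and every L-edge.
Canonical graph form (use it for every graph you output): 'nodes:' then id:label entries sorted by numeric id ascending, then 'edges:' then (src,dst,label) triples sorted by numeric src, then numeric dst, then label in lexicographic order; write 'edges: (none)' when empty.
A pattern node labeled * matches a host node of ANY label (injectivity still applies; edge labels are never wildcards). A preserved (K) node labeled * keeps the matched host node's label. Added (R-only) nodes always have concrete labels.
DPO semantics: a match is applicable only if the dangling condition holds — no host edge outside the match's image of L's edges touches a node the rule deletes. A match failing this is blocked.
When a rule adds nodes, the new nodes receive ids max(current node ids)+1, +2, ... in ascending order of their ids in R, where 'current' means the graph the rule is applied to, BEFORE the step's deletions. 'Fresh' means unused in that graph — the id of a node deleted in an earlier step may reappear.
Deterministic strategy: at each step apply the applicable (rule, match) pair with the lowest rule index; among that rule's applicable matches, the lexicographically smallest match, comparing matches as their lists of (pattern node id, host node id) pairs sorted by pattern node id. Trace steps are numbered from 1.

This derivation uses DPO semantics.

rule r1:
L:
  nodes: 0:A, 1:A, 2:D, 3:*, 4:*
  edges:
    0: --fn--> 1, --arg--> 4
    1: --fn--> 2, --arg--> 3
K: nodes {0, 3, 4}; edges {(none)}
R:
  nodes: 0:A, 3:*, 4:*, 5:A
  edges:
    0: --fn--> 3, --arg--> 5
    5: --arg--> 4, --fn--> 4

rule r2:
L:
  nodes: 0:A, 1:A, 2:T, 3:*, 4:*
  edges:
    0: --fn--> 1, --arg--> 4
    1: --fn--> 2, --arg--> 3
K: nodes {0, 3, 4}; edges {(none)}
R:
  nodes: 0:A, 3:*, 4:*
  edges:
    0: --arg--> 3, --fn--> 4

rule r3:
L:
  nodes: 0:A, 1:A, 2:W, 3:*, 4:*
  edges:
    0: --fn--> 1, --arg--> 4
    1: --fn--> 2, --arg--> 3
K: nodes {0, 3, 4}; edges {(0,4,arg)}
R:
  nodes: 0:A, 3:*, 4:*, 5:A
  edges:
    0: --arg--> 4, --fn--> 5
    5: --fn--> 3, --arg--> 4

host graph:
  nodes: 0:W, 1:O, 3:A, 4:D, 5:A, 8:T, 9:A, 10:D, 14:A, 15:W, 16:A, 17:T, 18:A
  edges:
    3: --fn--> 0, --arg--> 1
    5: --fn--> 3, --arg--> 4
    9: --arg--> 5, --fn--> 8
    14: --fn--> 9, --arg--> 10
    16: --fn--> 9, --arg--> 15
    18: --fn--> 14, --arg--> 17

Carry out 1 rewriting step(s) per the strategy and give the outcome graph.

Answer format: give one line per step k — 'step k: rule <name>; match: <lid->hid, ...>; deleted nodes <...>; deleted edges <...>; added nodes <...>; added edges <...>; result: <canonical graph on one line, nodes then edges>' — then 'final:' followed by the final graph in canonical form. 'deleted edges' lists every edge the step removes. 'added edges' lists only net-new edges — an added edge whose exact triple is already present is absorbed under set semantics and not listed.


step 1: rule r3; match: 0->5, 1->3, 2->0, 3->1, 4->4; deleted nodes 0, 3; deleted edges (3,0,fn); (3,1,arg); (5,3,fn); added nodes 19; added edges (5,19,fn); (19,1,fn); (19,4,arg); result: nodes: 1:O, 4:D, 5:A, 8:T, 9:A, 10:D, 14:A, 15:W, 16:A, 17:T, 18:A, 19:A edges: (5,4,arg); (5,19,fn); (9,5,arg); (9,8,fn); (14,9,fn); (14,10,arg); (16,9,fn); (16,15,arg); (18,14,fn); (18,17,arg); (19,1,fn); (19,4,arg)
final:
nodes: 1:O, 4:D, 5:A, 8:T, 9:A, 10:D, 14:A, 15:W, 16:A, 17:T, 18:A, 19:A
edges: (5,4,arg); (5,19,fn); (9,5,arg); (9,8,fn); (14,9,fn); (14,10,arg); (16,9,fn); (16,15,arg); (18,14,fn); (18,17,arg); (19,1,fn); (19,4,arg)


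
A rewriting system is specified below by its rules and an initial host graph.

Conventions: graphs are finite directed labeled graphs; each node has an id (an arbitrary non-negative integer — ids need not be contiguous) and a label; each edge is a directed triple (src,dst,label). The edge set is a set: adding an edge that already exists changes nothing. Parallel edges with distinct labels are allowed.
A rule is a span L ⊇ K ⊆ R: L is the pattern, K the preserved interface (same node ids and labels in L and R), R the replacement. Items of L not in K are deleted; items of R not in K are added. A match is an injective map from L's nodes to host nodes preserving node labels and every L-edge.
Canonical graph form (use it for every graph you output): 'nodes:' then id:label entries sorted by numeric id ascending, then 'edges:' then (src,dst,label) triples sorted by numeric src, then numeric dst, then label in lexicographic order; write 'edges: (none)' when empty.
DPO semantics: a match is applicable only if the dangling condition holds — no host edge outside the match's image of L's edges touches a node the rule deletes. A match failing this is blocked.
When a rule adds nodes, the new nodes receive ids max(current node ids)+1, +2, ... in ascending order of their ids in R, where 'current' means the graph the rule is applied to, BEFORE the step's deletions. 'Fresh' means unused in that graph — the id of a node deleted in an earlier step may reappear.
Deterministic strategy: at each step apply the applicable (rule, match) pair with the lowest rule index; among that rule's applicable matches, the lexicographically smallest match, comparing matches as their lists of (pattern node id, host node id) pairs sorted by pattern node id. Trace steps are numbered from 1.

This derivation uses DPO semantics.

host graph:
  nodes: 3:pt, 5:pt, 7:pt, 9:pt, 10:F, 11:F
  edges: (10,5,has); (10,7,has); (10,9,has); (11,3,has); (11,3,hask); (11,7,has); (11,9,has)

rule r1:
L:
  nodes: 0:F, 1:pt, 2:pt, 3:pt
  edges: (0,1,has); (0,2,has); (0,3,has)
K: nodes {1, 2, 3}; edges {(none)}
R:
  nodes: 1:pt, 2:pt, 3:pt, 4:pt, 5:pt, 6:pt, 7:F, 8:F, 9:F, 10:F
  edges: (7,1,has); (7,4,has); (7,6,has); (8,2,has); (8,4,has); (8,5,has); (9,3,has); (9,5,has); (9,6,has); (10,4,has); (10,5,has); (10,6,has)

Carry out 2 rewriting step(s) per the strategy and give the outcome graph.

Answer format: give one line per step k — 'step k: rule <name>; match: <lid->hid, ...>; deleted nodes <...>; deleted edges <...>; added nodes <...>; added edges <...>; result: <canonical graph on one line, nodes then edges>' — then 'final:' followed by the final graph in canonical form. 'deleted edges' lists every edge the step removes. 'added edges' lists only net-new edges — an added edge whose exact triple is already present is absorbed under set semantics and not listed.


step 1: rule r1; match: 0->10, 1->5, 2->7, 3->9; deleted nodes 10; deleted edges (10,5,has); (10,7,has); (10,9,has); added nodes 12, 13, 14, 15, 16, 17, 18; added edges (15,5,has); (15,12,has); (15,14,has); (16,7,has); (16,12,has); (16,13,has); (17,9,has); (17,13,has); (17,14,has); (18,12,has); (18,13,has); (18,14,has); result: nodes: 3:pt, 5:pt, 7:pt, 9:pt, 11:F, 12:pt, 13:pt, 14:pt, 15:F, 16:F, 17:F, 18:F edges: (11,3,has); (11,3,hask); (11,7,has); (11,9,has); (15,5,has); (15,12,has); (15,14,has); (16,7,has); (16,12,has); (16,13,has); (17,9,has); (17,13,has); (17,14,has); (18,12,has); (18,13,has); (18,14,has)
step 2: rule r1; match: 0->15, 1->5, 2->12, 3->14; deleted nodes 15; deleted edges (15,5,has); (15,12,has); (15,14,has); added nodes 19, 20, 21, 22, 23, 24, 25; added edges (22,5,has); (22,19,has); (22,21,has); (23,12,has); (23,19,has); (23,20,has); (24,14,has); (24,20,has); (24,21,has); (25,19,has); (25,20,has); (25,21,has); result: nodes: 3:pt, 5:pt, 7:pt, 9:pt, 11:F, 12:pt, 13:pt, 14:pt, 16:F, 17:F, 18:F, 19:pt, 20:pt, 21:pt, 22:F, 23:F, 24:F, 25:F edges: (11,3,has); (11,3,hask); (11,7,has); (11,9,has); (16,7,has); (16,12,has); (16,13,has); (17,9,has); (17,13,has); (17,14,has); (18,12,has); (18,13,has); (18,14,has); (22,5,has); (22,19,has); (22,21,has); (23,12,has); (23,19,has); (23,20,has); (24,14,has); (24,20,has); (24,21,has); (25,19,has); (25,20,has); (25,21,has)
final:
nodes: 3:pt, 5:pt, 7:pt, 9:pt, 11:F, 12:pt, 13:pt, 14:pt, 16:F, 17:F, 18:F, 19:pt, 20:pt, 21:pt, 22:F, 23:F, 24:F, 25:F
edges: (11,3,has); (11,3,hask); (11,7,has); (11,9,has); (16,7,has); (16,12,has); (16,13,has); (17,9,has); (17,13,has); (17,14,has); (18,12,has); (18,13,has); (18,14,has); (22,5,has); (22,19,has); (22,21,has); (23,12,has); (23,19,has); (23,20,has); (24,14,has); (24,20,has); (24,21,has); (25,19,has); (25,20,has); (25,21,has)


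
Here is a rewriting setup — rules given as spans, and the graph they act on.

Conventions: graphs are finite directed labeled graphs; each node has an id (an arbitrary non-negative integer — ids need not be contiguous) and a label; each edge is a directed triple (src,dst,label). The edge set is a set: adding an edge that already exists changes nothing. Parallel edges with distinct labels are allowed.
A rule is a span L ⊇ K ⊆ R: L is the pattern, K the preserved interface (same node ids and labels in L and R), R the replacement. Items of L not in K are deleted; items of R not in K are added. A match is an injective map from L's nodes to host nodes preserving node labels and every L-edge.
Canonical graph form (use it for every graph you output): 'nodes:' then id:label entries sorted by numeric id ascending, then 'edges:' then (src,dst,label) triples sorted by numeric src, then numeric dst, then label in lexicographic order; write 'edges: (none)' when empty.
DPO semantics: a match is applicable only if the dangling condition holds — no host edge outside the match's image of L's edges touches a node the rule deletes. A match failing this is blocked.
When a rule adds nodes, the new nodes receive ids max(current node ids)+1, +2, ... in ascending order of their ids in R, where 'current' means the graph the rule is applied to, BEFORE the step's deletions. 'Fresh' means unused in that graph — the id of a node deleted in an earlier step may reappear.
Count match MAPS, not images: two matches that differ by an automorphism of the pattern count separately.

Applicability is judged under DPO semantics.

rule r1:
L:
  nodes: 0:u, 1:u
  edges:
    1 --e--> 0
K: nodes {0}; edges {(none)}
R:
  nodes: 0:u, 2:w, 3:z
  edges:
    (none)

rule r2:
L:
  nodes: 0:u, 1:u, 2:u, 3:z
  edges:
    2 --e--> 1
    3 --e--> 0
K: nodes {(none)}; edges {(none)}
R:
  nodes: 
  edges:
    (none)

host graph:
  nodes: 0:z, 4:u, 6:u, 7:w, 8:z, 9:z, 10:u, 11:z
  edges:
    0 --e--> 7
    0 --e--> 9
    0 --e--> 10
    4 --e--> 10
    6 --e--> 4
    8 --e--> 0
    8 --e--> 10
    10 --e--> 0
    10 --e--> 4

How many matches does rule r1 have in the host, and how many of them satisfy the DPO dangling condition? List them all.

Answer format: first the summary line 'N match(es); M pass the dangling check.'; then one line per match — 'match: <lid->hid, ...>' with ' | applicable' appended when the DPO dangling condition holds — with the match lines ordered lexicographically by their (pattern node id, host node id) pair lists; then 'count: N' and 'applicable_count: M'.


3 match(es); 1 pass the dangling check.
match: 0->4, 1->6 | applicable
match: 0->4, 1->10
match: 0->10, 1->4
count: 3
applicable_count: 1


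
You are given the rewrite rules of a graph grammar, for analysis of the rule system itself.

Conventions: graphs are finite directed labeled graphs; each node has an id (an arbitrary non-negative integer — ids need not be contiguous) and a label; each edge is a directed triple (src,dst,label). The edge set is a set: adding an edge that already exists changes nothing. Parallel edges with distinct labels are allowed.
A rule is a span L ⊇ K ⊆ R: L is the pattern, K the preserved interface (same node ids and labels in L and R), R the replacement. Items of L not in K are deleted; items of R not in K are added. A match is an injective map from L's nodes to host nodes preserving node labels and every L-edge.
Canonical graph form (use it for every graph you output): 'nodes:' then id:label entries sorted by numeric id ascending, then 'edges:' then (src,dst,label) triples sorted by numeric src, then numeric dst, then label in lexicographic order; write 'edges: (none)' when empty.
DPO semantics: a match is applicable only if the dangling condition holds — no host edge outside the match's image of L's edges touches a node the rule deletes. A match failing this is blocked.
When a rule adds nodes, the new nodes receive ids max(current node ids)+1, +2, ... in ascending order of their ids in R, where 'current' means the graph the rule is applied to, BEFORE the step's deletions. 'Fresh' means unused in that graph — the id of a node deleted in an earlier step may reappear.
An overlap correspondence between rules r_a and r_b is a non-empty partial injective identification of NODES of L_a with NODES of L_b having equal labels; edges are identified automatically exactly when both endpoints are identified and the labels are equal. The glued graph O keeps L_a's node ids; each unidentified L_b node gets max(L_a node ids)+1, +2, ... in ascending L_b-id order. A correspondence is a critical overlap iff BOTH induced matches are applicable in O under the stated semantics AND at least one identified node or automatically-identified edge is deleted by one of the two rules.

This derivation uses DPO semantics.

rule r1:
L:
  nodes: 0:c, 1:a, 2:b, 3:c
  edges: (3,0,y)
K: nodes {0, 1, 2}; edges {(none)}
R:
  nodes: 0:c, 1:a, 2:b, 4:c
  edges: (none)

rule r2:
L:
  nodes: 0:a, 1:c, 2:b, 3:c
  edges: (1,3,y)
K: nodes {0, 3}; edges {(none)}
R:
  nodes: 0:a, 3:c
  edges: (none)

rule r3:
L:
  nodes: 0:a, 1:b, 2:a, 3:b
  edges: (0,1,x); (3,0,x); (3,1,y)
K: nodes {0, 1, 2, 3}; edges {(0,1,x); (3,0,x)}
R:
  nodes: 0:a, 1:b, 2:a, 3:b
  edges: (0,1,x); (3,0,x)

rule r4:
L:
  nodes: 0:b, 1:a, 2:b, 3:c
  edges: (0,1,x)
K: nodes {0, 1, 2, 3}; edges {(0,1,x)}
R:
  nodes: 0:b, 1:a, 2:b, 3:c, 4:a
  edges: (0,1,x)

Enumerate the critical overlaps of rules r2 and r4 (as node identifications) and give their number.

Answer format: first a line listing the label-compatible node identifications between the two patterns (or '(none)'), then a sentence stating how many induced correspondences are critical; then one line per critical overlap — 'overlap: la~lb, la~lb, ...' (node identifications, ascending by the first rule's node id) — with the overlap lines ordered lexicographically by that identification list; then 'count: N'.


label-compatible node identifications between L(r2) and L(r4): 0~1, 1~3, 2~0, 2~2, 3~3
8 of the induced correspondences are critical overlaps of r2 and r4.
overlap: 0~1, 1~3
overlap: 0~1, 1~3, 2~2
overlap: 0~1, 2~2
overlap: 0~1, 2~2, 3~3
overlap: 1~3
overlap: 1~3, 2~2
overlap: 2~2
overlap: 2~2, 3~3
count: 8


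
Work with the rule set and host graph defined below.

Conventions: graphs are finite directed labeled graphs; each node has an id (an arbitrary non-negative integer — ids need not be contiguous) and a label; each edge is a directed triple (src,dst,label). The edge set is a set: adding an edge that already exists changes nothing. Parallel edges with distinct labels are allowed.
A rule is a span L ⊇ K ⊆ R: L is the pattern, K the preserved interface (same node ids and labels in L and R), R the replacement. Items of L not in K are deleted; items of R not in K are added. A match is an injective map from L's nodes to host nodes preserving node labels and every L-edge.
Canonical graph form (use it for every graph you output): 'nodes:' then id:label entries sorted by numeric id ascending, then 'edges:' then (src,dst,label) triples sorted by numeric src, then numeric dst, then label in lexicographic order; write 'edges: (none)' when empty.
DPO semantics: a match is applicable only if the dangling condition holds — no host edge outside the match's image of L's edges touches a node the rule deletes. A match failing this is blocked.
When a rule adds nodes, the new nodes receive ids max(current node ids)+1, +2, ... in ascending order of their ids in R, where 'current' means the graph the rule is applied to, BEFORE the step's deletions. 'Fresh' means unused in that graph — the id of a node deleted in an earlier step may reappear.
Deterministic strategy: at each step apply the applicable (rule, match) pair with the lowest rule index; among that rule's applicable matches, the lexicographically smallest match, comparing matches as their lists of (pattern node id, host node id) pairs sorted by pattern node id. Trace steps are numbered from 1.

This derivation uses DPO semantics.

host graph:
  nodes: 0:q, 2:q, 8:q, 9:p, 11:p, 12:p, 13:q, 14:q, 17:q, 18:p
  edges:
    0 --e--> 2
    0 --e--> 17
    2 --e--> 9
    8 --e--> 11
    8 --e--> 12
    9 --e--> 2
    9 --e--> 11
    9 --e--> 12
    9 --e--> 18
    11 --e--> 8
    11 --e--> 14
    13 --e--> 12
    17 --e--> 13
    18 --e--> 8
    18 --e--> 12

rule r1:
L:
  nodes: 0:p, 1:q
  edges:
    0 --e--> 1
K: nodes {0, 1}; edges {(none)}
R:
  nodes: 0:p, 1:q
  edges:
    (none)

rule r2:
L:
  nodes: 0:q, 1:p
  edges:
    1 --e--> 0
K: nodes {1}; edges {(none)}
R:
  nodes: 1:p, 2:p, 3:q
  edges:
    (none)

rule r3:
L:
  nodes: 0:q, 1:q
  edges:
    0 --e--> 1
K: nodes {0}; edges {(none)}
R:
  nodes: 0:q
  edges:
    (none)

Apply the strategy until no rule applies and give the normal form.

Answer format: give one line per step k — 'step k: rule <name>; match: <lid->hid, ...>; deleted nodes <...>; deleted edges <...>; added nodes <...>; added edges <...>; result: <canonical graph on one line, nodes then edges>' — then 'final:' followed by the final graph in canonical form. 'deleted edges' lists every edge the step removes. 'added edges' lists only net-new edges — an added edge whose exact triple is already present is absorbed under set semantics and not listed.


step 1: rule r1; match: 0->9, 1->2; deleted nodes (none); deleted edges (9,2,e); added nodes (none); added edges (none); result: nodes: 0:q, 2:q, 8:q, 9:p, 11:p, 12:p, 13:q, 14:q, 17:q, 18:p edges: (0,2,e); (0,17,e); (2,9,e); (8,11,e); (8,12,e); (9,11,e); (9,12,e); (9,18,e); (11,8,e); (11,14,e); (13,12,e); (17,13,e); (18,8,e); (18,12,e)
step 2: rule r1; match: 0->11, 1->8; deleted nodes (none); deleted edges (11,8,e); added nodes (none); added edges (none); result: nodes: 0:q, 2:q, 8:q, 9:p, 11:p, 12:p, 13:q, 14:q, 17:q, 18:p edges: (0,2,e); (0,17,e); (2,9,e); (8,11,e); (8,12,e); (9,11,e); (9,12,e); (9,18,e); (11,14,e); (13,12,e); (17,13,e); (18,8,e); (18,12,e)
step 3: rule r1; match: 0->11, 1->14; deleted nodes (none); deleted edges (11,14,e); added nodes (none); added edges (none); result: nodes: 0:q, 2:q, 8:q, 9:p, 11:p, 12:p, 13:q, 14:q, 17:q, 18:p edges: (0,2,e); (0,17,e); (2,9,e); (8,11,e); (8,12,e); (9,11,e); (9,12,e); (9,18,e); (13,12,e); (17,13,e); (18,8,e); (18,12,e)
step 4: rule r1; match: 0->18, 1->8; deleted nodes (none); deleted edges (18,8,e); added nodes (none); added edges (none); result: nodes: 0:q, 2:q, 8:q, 9:p, 11:p, 12:p, 13:q, 14:q, 17:q, 18:p edges: (0,2,e); (0,17,e); (2,9,e); (8,11,e); (8,12,e); (9,11,e); (9,12,e); (9,18,e); (13,12,e); (17,13,e); (18,12,e)
final:
nodes: 0:q, 2:q, 8:q, 9:p, 11:p, 12:p, 13:q, 14:q, 17:q, 18:p
edges: (0,2,e); (0,17,e); (2,9,e); (8,11,e); (8,12,e); (9,11,e); (9,12,e); (9,18,e); (13,12,e); (17,13,e); (18,12,e)


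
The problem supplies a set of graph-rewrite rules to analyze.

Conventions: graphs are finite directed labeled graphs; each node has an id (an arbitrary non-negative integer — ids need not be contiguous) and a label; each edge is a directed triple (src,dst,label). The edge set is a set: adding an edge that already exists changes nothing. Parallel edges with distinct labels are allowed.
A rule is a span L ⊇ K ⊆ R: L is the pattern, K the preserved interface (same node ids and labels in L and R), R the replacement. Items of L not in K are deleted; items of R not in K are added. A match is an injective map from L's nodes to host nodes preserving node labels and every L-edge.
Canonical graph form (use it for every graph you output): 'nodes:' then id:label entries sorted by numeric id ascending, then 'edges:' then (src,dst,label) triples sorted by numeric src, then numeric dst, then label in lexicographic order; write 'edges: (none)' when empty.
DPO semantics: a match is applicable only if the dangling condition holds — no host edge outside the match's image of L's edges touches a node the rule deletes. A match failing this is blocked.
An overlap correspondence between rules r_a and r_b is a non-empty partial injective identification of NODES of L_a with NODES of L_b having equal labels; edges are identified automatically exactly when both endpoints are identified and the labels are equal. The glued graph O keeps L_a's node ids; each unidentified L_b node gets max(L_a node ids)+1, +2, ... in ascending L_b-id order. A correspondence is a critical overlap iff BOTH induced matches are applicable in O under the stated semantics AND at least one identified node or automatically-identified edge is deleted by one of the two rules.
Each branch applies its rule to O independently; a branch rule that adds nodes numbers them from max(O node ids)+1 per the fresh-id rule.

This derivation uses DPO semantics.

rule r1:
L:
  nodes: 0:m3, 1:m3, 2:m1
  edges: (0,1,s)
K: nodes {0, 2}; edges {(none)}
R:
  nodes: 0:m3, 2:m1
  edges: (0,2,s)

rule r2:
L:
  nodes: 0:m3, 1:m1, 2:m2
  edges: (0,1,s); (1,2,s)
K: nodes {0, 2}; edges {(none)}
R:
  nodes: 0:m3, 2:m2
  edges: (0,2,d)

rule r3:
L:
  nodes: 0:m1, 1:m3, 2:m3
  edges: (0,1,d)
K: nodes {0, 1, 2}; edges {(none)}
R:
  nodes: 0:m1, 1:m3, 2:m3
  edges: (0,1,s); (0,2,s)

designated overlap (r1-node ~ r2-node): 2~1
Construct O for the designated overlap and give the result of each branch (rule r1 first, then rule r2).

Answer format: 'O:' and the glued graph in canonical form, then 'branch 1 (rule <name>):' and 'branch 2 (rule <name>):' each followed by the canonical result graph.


O:
nodes: 0:m3, 1:m3, 2:m1, 3:m3, 4:m2
edges: (0,1,s); (2,4,s); (3,2,s)
branch 1 (rule r1):
nodes: 0:m3, 2:m1, 3:m3, 4:m2
edges: (0,2,s); (2,4,s); (3,2,s)
branch 2 (rule r2):
nodes: 0:m3, 1:m3, 3:m3, 4:m2
edges: (0,1,s); (3,4,d)


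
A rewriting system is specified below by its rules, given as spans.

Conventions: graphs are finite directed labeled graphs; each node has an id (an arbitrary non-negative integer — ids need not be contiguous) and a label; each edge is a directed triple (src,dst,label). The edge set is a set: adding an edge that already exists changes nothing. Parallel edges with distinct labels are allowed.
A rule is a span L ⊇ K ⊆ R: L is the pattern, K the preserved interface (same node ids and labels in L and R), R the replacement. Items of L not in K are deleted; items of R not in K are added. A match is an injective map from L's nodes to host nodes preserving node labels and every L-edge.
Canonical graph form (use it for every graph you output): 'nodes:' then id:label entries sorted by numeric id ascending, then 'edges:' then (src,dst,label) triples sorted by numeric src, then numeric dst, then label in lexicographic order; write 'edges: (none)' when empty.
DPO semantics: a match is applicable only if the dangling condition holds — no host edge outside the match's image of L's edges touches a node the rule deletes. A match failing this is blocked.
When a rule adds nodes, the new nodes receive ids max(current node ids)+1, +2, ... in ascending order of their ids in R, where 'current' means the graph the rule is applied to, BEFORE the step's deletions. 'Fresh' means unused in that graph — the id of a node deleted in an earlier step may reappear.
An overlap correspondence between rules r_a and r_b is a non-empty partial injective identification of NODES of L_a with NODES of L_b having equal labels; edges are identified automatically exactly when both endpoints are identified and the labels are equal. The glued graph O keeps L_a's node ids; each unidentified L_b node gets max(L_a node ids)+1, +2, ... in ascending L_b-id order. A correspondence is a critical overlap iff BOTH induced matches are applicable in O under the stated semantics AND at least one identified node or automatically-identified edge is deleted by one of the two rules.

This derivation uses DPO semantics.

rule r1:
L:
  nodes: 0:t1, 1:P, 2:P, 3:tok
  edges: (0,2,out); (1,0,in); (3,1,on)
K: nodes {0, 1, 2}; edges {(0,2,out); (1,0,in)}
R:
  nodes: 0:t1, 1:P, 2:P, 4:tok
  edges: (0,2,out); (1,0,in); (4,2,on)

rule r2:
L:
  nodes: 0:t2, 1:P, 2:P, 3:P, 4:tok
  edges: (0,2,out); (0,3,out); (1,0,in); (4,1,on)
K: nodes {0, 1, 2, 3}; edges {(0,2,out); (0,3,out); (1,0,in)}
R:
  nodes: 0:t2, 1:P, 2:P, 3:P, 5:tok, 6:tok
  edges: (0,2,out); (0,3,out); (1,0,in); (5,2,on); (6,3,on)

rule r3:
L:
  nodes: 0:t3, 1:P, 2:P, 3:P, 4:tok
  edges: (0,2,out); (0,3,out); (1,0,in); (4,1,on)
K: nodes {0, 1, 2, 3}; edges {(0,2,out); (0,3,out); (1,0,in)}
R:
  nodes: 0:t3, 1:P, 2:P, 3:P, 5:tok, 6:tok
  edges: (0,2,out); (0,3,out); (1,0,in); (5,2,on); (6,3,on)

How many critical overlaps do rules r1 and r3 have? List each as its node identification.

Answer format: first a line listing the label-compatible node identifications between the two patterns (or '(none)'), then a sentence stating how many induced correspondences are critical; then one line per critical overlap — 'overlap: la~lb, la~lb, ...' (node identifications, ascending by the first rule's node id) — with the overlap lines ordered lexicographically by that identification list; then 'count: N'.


label-compatible node identifications between L(r1) and L(r3): 1~1, 1~2, 1~3, 2~1, 2~2, 2~3, 3~4
3 of the induced correspondences are critical overlaps of r1 and r3.
overlap: 1~1, 2~2, 3~4
overlap: 1~1, 2~3, 3~4
overlap: 1~1, 3~4
count: 3


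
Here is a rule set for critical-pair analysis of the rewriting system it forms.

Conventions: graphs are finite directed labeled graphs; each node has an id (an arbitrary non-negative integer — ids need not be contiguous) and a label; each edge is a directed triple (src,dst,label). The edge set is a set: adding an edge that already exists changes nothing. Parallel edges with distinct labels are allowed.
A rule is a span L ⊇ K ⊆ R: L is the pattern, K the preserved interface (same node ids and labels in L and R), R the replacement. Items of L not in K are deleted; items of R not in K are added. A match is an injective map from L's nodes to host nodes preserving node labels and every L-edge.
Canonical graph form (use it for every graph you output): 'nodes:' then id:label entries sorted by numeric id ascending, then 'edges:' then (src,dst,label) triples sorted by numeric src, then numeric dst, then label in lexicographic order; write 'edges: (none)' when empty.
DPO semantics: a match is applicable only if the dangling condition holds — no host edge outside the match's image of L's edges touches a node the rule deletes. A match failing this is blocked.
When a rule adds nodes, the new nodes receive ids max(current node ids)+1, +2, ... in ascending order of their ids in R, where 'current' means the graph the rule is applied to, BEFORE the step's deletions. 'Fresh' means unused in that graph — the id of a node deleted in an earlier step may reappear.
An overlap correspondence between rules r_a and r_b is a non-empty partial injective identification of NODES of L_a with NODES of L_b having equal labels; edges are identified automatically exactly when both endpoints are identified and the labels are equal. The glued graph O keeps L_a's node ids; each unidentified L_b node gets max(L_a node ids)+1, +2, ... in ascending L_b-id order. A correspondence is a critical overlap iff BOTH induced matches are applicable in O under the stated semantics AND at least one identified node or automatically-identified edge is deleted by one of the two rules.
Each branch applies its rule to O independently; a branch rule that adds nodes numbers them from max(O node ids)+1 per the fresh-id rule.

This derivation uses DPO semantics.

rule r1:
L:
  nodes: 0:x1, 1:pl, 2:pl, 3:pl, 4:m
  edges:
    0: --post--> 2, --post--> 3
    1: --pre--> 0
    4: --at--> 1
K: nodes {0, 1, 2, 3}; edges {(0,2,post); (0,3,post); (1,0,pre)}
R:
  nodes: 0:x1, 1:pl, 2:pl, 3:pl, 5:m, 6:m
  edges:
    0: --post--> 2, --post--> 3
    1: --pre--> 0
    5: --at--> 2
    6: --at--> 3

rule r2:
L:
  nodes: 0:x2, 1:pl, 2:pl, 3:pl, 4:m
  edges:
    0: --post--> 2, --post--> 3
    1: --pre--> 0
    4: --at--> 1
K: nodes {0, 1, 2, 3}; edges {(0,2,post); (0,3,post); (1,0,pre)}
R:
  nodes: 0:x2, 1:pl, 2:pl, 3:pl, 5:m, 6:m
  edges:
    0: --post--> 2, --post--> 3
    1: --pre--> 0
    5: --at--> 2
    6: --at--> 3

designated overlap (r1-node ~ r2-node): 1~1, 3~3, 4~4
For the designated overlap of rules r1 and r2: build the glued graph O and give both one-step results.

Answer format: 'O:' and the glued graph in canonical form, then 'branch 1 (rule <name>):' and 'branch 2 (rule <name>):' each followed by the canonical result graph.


O:
nodes: 0:x1, 1:pl, 2:pl, 3:pl, 4:m, 5:x2, 6:pl
edges: (0,2,post); (0,3,post); (1,0,pre); (1,5,pre); (4,1,at); (5,3,post); (5,6,post)
branch 1 (rule r1):
nodes: 0:x1, 1:pl, 2:pl, 3:pl, 5:x2, 6:pl, 7:m, 8:m
edges: (0,2,post); (0,3,post); (1,0,pre); (1,5,pre); (5,3,post); (5,6,post); (7,2,at); (8,3,at)
branch 2 (rule r2):
nodes: 0:x1, 1:pl, 2:pl, 3:pl, 5:x2, 6:pl, 7:m, 8:m
edges: (0,2,post); (0,3,post); (1,0,pre); (1,5,pre); (5,3,post); (5,6,post); (7,6,at); (8,3,at)


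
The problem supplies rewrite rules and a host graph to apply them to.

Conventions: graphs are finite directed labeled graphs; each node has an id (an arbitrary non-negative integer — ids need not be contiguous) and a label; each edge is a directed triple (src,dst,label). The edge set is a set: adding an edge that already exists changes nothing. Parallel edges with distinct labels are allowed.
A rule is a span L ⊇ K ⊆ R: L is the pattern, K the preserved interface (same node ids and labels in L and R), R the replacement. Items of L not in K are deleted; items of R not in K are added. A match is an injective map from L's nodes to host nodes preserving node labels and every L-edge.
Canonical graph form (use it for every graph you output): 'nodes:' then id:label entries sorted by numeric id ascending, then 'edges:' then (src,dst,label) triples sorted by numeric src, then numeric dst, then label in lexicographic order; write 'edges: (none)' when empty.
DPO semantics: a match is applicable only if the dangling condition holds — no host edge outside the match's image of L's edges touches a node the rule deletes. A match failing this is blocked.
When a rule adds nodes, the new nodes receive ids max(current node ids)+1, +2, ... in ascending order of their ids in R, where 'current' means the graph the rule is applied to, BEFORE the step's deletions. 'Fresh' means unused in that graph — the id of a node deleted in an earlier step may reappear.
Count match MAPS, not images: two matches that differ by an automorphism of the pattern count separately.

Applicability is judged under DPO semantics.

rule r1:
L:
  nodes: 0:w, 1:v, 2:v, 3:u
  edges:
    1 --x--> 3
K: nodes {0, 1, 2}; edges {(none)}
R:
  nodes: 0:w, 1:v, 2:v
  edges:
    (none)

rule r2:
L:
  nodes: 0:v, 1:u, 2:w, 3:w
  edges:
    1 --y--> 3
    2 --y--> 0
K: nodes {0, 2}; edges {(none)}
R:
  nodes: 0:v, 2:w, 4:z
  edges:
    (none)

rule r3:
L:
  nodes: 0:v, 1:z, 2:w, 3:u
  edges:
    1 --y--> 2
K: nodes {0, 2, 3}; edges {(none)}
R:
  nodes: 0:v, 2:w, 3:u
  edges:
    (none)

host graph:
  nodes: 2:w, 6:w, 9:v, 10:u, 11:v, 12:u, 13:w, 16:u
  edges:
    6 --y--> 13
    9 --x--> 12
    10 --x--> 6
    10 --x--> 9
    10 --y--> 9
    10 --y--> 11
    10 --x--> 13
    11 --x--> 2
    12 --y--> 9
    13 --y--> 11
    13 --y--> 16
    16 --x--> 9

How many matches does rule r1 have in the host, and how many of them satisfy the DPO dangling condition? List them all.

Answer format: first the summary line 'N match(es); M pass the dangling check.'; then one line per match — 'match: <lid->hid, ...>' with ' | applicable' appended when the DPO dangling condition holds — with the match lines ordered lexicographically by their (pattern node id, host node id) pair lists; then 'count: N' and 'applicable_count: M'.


3 match(es); 0 pass the dangling check.
match: 0->2, 1->9, 2->11, 3->12
match: 0->6, 1->9, 2->11, 3->12
match: 0->13, 1->9, 2->11, 3->12
count: 3
applicable_count: 0


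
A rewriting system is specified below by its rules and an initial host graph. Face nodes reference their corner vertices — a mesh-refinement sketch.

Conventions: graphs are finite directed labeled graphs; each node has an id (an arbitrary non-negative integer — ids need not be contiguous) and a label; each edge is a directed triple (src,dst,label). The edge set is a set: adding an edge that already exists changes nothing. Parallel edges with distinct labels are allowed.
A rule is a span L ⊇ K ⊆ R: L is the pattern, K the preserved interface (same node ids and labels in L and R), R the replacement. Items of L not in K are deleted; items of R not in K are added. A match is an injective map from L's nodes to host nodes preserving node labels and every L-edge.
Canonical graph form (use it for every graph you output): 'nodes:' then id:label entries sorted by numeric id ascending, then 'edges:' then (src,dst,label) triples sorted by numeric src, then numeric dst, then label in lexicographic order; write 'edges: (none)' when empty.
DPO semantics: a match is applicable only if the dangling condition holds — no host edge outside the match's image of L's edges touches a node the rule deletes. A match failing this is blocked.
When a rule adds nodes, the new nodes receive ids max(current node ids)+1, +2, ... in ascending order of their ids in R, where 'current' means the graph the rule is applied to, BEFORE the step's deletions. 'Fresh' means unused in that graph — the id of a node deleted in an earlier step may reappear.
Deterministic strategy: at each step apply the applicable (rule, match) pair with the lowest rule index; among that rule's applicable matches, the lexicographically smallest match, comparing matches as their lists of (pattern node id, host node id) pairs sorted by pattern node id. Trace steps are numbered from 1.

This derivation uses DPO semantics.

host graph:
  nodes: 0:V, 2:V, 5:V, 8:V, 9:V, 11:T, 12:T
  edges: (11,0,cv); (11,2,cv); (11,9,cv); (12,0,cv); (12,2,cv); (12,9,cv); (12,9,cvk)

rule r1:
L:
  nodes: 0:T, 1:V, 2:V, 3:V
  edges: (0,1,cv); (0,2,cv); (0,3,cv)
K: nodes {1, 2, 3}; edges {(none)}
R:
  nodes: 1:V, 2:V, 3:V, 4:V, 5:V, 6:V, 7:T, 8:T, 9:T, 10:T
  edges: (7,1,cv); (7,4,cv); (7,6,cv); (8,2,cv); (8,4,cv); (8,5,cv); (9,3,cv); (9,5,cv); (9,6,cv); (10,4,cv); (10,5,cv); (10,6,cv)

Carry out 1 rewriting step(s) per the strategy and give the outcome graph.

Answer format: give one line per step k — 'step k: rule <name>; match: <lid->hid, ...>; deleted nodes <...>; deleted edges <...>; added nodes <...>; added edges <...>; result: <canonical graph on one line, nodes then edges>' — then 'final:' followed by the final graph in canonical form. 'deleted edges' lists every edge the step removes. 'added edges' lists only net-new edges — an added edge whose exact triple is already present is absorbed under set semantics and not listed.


step 1: rule r1; match: 0->11, 1->0, 2->2, 3->9; deleted nodes 11; deleted edges (11,0,cv); (11,2,cv); (11,9,cv); added nodes 13, 14, 15, 16, 17, 18, 19; added edges (16,0,cv); (16,13,cv); (16,15,cv); (17,2,cv); (17,13,cv); (17,14,cv); (18,9,cv); (18,14,cv); (18,15,cv); (19,13,cv); (19,14,cv); (19,15,cv); result: nodes: 0:V, 2:V, 5:V, 8:V, 9:V, 12:T, 13:V, 14:V, 15:V, 16:T, 17:T, 18:T, 19:T edges: (12,0,cv); (12,2,cv); (12,9,cv); (12,9,cvk); (16,0,cv); (16,13,cv); (16,15,cv); (17,2,cv); (17,13,cv); (17,14,cv); (18,9,cv); (18,14,cv); (18,15,cv); (19,13,cv); (19,14,cv); (19,15,cv)
final:
nodes: 0:V, 2:V, 5:V, 8:V, 9:V, 12:T, 13:V, 14:V, 15:V, 16:T, 17:T, 18:T, 19:T
edges: (12,0,cv); (12,2,cv); (12,9,cv); (12,9,cvk); (16,0,cv); (16,13,cv); (16,15,cv); (17,2,cv); (17,13,cv); (17,14,cv); (18,9,cv); (18,14,cv); (18,15,cv); (19,13,cv); (19,14,cv); (19,15,cv)


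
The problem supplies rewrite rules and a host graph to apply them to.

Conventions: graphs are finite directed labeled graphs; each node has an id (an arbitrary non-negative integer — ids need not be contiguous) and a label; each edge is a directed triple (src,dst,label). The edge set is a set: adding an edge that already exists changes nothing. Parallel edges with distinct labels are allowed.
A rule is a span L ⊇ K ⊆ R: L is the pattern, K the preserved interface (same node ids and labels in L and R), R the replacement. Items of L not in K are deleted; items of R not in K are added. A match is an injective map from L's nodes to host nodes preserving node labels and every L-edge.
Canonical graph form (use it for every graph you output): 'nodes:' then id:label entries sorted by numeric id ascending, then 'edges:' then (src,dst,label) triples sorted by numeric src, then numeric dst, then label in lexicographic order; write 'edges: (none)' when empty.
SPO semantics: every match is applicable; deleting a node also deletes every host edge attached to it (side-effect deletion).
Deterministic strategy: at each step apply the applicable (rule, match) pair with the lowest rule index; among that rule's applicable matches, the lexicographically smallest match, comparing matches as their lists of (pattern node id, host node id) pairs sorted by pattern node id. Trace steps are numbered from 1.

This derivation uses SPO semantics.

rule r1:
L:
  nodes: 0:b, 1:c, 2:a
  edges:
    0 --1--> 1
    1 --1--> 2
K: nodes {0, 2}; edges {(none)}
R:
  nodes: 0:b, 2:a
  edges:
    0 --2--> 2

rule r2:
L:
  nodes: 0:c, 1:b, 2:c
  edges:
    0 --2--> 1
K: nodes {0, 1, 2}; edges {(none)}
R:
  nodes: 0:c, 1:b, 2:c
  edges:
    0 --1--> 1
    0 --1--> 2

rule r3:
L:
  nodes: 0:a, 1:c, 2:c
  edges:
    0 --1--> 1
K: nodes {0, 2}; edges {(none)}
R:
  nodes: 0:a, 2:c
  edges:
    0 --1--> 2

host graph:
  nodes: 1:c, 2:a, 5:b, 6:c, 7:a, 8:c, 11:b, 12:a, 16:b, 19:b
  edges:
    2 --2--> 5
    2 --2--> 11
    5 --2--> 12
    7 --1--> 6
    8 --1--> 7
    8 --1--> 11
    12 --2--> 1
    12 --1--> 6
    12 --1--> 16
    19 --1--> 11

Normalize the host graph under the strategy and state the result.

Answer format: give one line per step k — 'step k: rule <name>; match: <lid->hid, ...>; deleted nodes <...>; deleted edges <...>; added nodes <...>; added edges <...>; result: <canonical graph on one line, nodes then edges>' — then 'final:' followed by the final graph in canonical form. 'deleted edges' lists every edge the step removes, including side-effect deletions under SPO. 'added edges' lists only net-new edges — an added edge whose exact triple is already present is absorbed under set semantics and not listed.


step 1: rule r3; match: 0->7, 1->6, 2->1; deleted nodes 6; deleted edges (7,6,1); (12,6,1); added nodes (none); added edges (7,1,1); result: nodes: 1:c, 2:a, 5:b, 7:a, 8:c, 11:b, 12:a, 16:b, 19:b edges: (2,5,2); (2,11,2); (5,12,2); (7,1,1); (8,7,1); (8,11,1); (12,1,2); (12,16,1); (19,11,1)
step 2: rule r3; match: 0->7, 1->1, 2->8; deleted nodes 1; deleted edges (7,1,1); (12,1,2); added nodes (none); added edges (7,8,1); result: nodes: 2:a, 5:b, 7:a, 8:c, 11:b, 12:a, 16:b, 19:b edges: (2,5,2); (2,11,2); (5,12,2); (7,8,1); (8,7,1); (8,11,1); (12,16,1); (19,11,1)
final:
nodes: 2:a, 5:b, 7:a, 8:c, 11:b, 12:a, 16:b, 19:b
edges: (2,5,2); (2,11,2); (5,12,2); (7,8,1); (8,7,1); (8,11,1); (12,16,1); (19,11,1)


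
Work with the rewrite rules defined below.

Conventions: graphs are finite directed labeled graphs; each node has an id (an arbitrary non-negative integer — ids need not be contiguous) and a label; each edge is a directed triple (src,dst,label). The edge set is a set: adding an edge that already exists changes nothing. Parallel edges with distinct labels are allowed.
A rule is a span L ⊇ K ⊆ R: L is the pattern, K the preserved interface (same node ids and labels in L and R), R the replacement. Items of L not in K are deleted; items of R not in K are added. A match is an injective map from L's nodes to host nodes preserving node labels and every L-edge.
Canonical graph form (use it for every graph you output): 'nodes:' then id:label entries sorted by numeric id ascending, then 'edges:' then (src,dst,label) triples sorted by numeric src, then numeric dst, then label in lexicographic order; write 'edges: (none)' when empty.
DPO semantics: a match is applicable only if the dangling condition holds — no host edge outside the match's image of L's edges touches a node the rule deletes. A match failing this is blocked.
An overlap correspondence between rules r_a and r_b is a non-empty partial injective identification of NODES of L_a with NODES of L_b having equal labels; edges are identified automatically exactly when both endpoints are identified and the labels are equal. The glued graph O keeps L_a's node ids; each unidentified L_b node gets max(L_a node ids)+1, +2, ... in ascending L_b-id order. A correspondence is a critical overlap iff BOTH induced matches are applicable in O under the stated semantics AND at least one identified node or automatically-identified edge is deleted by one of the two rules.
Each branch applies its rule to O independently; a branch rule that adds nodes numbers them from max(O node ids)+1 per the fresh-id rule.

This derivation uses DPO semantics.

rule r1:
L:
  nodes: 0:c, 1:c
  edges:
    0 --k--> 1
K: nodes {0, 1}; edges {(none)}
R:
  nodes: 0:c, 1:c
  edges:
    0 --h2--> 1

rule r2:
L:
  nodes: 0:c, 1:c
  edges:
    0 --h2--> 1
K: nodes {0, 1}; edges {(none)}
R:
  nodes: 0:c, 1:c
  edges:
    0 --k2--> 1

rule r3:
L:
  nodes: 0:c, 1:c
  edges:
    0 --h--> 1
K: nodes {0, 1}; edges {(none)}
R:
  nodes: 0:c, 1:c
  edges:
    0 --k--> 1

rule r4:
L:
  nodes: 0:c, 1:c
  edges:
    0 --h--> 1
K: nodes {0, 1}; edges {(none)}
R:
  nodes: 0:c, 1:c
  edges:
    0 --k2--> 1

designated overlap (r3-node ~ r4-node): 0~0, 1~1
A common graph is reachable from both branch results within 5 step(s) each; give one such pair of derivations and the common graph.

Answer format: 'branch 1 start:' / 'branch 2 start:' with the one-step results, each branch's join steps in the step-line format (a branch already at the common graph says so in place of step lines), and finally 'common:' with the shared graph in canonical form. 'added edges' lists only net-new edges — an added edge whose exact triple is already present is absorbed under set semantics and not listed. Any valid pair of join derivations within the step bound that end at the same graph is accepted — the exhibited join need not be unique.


branch 1 start:
nodes: 0:c, 1:c
edges: (0,1,k)
branch 2 start:
nodes: 0:c, 1:c
edges: (0,1,k2)
branch 1 step 1: rule r1; match: 0->0, 1->1; deleted nodes (none); deleted edges (0,1,k); added nodes (none); added edges (0,1,h2); result: nodes: 0:c, 1:c edges: (0,1,h2)
branch 1 step 2: rule r2; match: 0->0, 1->1; deleted nodes (none); deleted edges (0,1,h2); added nodes (none); added edges (0,1,k2); result: nodes: 0:c, 1:c edges: (0,1,k2)
branch 2: already at the common graph (0 steps)
common:
nodes: 0:c, 1:c
edges: (0,1,k2)
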